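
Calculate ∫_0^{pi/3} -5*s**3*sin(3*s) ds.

Integrate by parts 3 times (u = s^3, dv = -5*sin(3*s) ds).
An antiderivative is F(s) = 5*s**3*cos(3*s)/3 - 5*s**2*sin(3*s)/3 - 10*s*cos(3*s)/9 + 10*sin(3*s)/27.
Then F(pi/3) - F(0) = (5*pi*(6 - pi**2)/81) - (0) = 5*pi*(6 - pi**2)/81.

5*pi*(6 - pi**2)/81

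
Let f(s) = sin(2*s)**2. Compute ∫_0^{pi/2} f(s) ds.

Use the identity sin^2(2*s) = (1 - cos(4*s))/2.
An antiderivative is F(s) = s/2 - sin(4*s)/8.
Then F(pi/2) - F(0) = (pi/4) - (0) = pi/4.

pi/4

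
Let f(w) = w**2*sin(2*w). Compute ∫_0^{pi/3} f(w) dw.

-3/8 + pi**2/36 + sqrt(3)*pi/12

Integrate by parts twice (u = w^2, dv = sin(2*w) dw).
An antiderivative is F(w) = -w**2*cos(2*w)/2 + w*sin(2*w)/2 + cos(2*w)/4.
Then F(pi/3) - F(0) = (-1/8 + pi**2/36 + sqrt(3)*pi/12) - (1/4) = -3/8 + pi**2/36 + sqrt(3)*pi/12.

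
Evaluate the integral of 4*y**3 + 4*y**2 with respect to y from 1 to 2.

By the power rule, an antiderivative is F(y) = y**4 + 4*y**3/3.
Then F(2) - F(1) = (80/3) - (7/3) = 73/3.

73/3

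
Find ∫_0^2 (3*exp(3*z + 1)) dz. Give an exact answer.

Let u = 3*z + 1, so du = 3 dz. When z = 0, u = 1; when z = 2, u = 7.
The integral becomes ∫ exp(u) du from 1 to 7, with antiderivative exp(u).
Back in z: F(z) = exp(3*z + 1).
Then F(2) - F(0) = (exp(7)) - (exp(1)) = -exp(1) + exp(7).

-exp(1) + exp(7)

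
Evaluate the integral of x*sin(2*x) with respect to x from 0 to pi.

Integrate by parts once (u = x, dv = sin(2*x) dx).
An antiderivative is F(x) = -x*cos(2*x)/2 + sin(2*x)/4.
Then F(pi) - F(0) = (-pi/2) - (0) = -pi/2.

-pi/2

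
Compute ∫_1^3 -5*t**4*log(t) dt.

Integrate by parts once (u = ln t, dv = -5*t**4 dt).
An antiderivative is F(t) = -t**5*(5*log(t) - 1)/5.
Then F(3) - F(1) = (243/5 - 243*log(3)) - (1/5) = 242/5 - 243*log(3).

242/5 - 243*log(3)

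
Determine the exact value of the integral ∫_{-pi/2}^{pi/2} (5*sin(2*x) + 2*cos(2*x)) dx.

0

An antiderivative is F(x) = sin(2*x) - 5*cos(2*x)/2.
Then F(pi/2) - F(-pi/2) = (5/2) - (5/2) = 0.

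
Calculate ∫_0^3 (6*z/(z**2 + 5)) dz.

Let u = z**2 + 5, so du = 2*z dz. When z = 0, u = 5; when z = 3, u = 14.
The integral becomes 3·∫ 1/u du from 5 to 14, with antiderivative 3*log(u).
Back in z: F(z) = 3*log(z**2 + 5).
Then F(3) - F(0) = (3*log(2) + 3*log(7)) - (3*log(5)) = -3*log(5) + 3*log(2) + 3*log(7).

-3*log(5) + 3*log(2) + 3*log(7)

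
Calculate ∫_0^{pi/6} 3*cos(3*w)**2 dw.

Use the identity cos^2(3*w) = (1 + cos(6*w))/2.
An antiderivative is F(w) = 3*w/2 + sin(6*w)/4.
Then F(pi/6) - F(0) = (pi/4) - (0) = pi/4.

pi/4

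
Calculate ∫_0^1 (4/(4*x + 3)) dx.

An antiderivative is F(x) = log(4*x + 3).
Then F(1) - F(0) = (log(7)) - (log(3)) = log(7/3).

log(7/3)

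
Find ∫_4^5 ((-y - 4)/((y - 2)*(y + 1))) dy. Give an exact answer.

log(8/15)

Factor the denominator: y**2 - y - 2 = (y + 1)(y - 2).
Partial fractions: (-y - 4)/((y - 2)*(y + 1)) = 1/(y + 1) - 2/(y - 2).
An antiderivative is F(y) = -2*log(y - 2) + log(y + 1).
Then F(5) - F(4) = (log(2/3)) - (log(5/4)) = log(8/15).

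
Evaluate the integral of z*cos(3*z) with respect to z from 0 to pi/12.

Integrate by parts once (u = z, dv = cos(3*z) dz).
An antiderivative is F(z) = z*sin(3*z)/3 + cos(3*z)/9.
Then F(pi/12) - F(0) = (sqrt(2)*(pi + 4)/72) - (1/9) = -1/9 + sqrt(2)*pi/72 + sqrt(2)/18.

-1/9 + sqrt(2)*pi/72 + sqrt(2)/18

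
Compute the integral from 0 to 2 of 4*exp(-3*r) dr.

4/3 - 4*exp(-6)/3

An antiderivative is F(r) = -4*exp(-3*r)/3.
Then F(2) - F(0) = (-4*exp(-6)/3) - (-4/3) = 4/3 - 4*exp(-6)/3.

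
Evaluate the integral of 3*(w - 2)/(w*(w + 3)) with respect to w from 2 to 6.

-5*log(5) + 8*log(3)

Factor the denominator: w**2 + 3*w = (w + 3)w.
Partial fractions: 3*(w - 2)/(w*(w + 3)) = 5/(w + 3) - 2/w.
An antiderivative is F(w) = -2*log(w) + 5*log(w + 3).
Then F(6) - F(2) = (-2*log(2) + 8*log(3)) - (-2*log(2) + 5*log(5)) = -5*log(5) + 8*log(3).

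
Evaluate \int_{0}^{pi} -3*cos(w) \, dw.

An antiderivative is F(w) = -3*sin(w).
Then F(pi) - F(0) = (0) - (0) = 0.

0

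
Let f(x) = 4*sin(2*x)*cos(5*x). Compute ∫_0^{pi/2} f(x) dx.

Use the identity sin(2*x)cos(5*x) = [sin(7*x) + sin(-3*x)]/2.
An antiderivative is F(x) = 2*cos(3*x)/3 - 2*cos(7*x)/7.
Then F(pi/2) - F(0) = (0) - (8/21) = -8/21.

-8/21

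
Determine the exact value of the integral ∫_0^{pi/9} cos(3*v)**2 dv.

Use the identity cos^2(3*v) = (1 + cos(6*v))/2.
An antiderivative is F(v) = v/2 + sin(6*v)/12.
Then F(pi/9) - F(0) = (sqrt(3)/24 + pi/18) - (0) = sqrt(3)/24 + pi/18.

sqrt(3)/24 + pi/18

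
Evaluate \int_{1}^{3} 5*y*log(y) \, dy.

-10 + 45*log(3)/2

Integrate by parts once (u = ln y, dv = 5*y dy).
An antiderivative is F(y) = 5*y**2*(2*log(y) - 1)/4.
Then F(3) - F(1) = (-45/4 + 45*log(3)/2) - (-5/4) = -10 + 45*log(3)/2.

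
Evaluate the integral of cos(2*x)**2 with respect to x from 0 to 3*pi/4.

3*pi/8

Use the identity cos^2(2*x) = (1 + cos(4*x))/2.
An antiderivative is F(x) = x/2 + sin(4*x)/8.
Then F(3*pi/4) - F(0) = (3*pi/8) - (0) = 3*pi/8.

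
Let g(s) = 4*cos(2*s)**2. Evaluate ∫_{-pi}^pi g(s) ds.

4*pi

Use the identity cos^2(2*s) = (1 + cos(4*s))/2.
An antiderivative is F(s) = 2*s + sin(4*s)/2.
Then F(pi) - F(-pi) = (2*pi) - (-2*pi) = 4*pi.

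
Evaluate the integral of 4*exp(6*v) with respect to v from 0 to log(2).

42

Let u = exp(v), so du = exp(v) dv. When v = 0, u = 1; when v = log(2), u = 2.
The integral becomes 4·∫ u**5 du from 1 to 2, with antiderivative 2*u**6/3.
Back in v: F(v) = 2*exp(6*v)/3.
Then F(log(2)) - F(0) = (128/3) - (2/3) = 42.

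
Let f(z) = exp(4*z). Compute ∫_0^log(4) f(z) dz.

255/4

Let u = exp(z), so du = exp(z) dz. When z = 0, u = 1; when z = log(4), u = 4.
The integral becomes ∫ u**3 du from 1 to 4, with antiderivative u**4/4.
Back in z: F(z) = exp(4*z)/4.
Then F(log(4)) - F(0) = (64) - (1/4) = 255/4.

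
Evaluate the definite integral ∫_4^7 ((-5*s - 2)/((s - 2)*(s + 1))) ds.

Factor the denominator: s**2 - s - 2 = (s + 1)(s - 2).
Partial fractions: (-5*s - 2)/((s - 2)*(s + 1)) = -1/(s + 1) - 4/(s - 2).
An antiderivative is F(s) = -4*log(s - 2) - log(s + 1).
Then F(7) - F(4) = (-4*log(5) - 3*log(2)) - (-log(80)) = -3*log(5) + log(2).

-3*log(5) + log(2)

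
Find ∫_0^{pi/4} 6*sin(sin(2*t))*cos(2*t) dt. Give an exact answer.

Let u = sin(2*t), so du = 2*cos(2*t) dt. When t = 0, u = 0; when t = pi/4, u = 1.
The integral becomes 3·∫ sin(u) du from 0 to 1, with antiderivative -3*cos(u).
Back in t: F(t) = -3*cos(sin(2*t)).
Then F(pi/4) - F(0) = (-3*cos(1)) - (-3) = 3 - 3*cos(1).

3 - 3*cos(1)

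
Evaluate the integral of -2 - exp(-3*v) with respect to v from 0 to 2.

An antiderivative is F(v) = -2*v + exp(-3*v)/3.
Then F(2) - F(0) = (-4 + exp(-6)/3) - (1/3) = -13/3 + exp(-6)/3.

-13/3 + exp(-6)/3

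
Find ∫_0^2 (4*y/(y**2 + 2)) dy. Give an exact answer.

log(9)

Let u = y**2 + 2, so du = 2*y dy. When y = 0, u = 2; when y = 2, u = 6.
The integral becomes 2·∫ 1/u du from 2 to 6, with antiderivative 2*log(u).
Back in y: F(y) = 2*log(y**2 + 2).
Then F(2) - F(0) = (log(36)) - (log(4)) = log(9).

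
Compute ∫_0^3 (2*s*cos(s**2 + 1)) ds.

Let u = s**2 + 1, so du = 2*s ds. When s = 0, u = 1; when s = 3, u = 10.
The integral becomes ∫ cos(u) du from 1 to 10, with antiderivative sin(u).
Back in s: F(s) = sin(s**2 + 1).
Then F(3) - F(0) = (sin(10)) - (sin(1)) = -sin(1) + sin(10).

-sin(1) + sin(10)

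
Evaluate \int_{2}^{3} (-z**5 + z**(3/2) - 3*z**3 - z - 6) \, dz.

By the power rule, an antiderivative is F(z) = -z**6/6 + 2*z**(5/2)/5 - 3*z**4/4 - z**2/2 - 6*z.
Then F(3) - F(2) = (-819/4 + 18*sqrt(3)/5) - (-110/3 + 8*sqrt(2)/5) = -2017/12 - 8*sqrt(2)/5 + 18*sqrt(3)/5.

-2017/12 - 8*sqrt(2)/5 + 18*sqrt(3)/5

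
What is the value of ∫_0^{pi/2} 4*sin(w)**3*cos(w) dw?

1

Let u = sin(w), so du = cos(w) dw. When w = 0, u = 0; when w = pi/2, u = 1.
The integral becomes 4·∫ u**3 du from 0 to 1, with antiderivative u**4.
Back in w: F(w) = sin(w)**4.
Then F(pi/2) - F(0) = (1) - (0) = 1.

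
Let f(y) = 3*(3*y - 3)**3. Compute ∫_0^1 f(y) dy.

-81/4

Let u = 3*y - 3, so du = 3 dy. When y = 0, u = -3; when y = 1, u = 0.
The integral becomes ∫ u**3 du from -3 to 0, with antiderivative u**4/4.
Back in y: F(y) = (3*y - 3)**4/4.
Then F(1) - F(0) = (0) - (81/4) = -81/4.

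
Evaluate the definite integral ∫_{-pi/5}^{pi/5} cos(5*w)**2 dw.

Use the identity cos^2(5*w) = (1 + cos(10*w))/2.
An antiderivative is F(w) = w/2 + sin(10*w)/20.
Then F(pi/5) - F(-pi/5) = (pi/10) - (-pi/10) = pi/5.

pi/5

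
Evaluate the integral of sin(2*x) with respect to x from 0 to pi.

An antiderivative is F(x) = -cos(2*x)/2.
Then F(pi) - F(0) = (-1/2) - (-1/2) = 0.

0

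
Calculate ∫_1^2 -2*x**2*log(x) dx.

Integrate by parts once (u = ln x, dv = -2*x**2 dx).
An antiderivative is F(x) = -2*x**3*(3*log(x) - 1)/9.
Then F(2) - F(1) = (16/9 - 16*log(2)/3) - (2/9) = 14/9 - 16*log(2)/3.

14/9 - 16*log(2)/3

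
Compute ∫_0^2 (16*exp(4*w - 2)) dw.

-(4 - 4*exp(8))*exp(-2)

Let u = 4*w - 2, so du = 4 dw. When w = 0, u = -2; when w = 2, u = 6.
The integral becomes 4·∫ exp(u) du from -2 to 6, with antiderivative 4*exp(u).
Back in w: F(w) = 4*exp(4*w - 2).
Then F(2) - F(0) = (4*exp(6)) - (4*exp(-2)) = -(4 - 4*exp(8))*exp(-2).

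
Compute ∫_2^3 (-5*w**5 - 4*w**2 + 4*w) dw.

By the power rule, an antiderivative is F(w) = -5*w**6/6 - 4*w**3/3 + 2*w**2.
Then F(3) - F(2) = (-1251/2) - (-56) = -1139/2.

-1139/2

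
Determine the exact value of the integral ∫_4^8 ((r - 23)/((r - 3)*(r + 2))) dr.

-5*log(3) + log(5)

Factor the denominator: r**2 - r - 6 = (r + 2)(r - 3).
Partial fractions: (r - 23)/((r - 3)*(r + 2)) = 5/(r + 2) - 4/(r - 3).
An antiderivative is F(r) = -4*log(r - 3) + 5*log(r + 2).
Then F(8) - F(4) = (log(5) + 5*log(2)) - (5*log(2) + 5*log(3)) = -5*log(3) + log(5).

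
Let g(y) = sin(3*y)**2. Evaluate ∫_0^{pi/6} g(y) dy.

Use the identity sin^2(3*y) = (1 - cos(6*y))/2.
An antiderivative is F(y) = y/2 - sin(6*y)/12.
Then F(pi/6) - F(0) = (pi/12) - (0) = pi/12.

pi/12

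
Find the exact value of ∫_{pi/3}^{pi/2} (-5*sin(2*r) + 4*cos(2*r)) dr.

An antiderivative is F(r) = 2*sin(2*r) + 5*cos(2*r)/2.
Then F(pi/2) - F(pi/3) = (-5/2) - (-5/4 + sqrt(3)) = -sqrt(3) - 5/4.

-sqrt(3) - 5/4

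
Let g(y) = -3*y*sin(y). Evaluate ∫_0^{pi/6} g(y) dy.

Integrate by parts once (u = y, dv = -3*sin(y) dy).
An antiderivative is F(y) = 3*y*cos(y) - 3*sin(y).
Then F(pi/6) - F(0) = (-3/2 + sqrt(3)*pi/4) - (0) = -3/2 + sqrt(3)*pi/4.

-3/2 + sqrt(3)*pi/4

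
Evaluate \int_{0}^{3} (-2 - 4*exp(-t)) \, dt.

An antiderivative is F(t) = -2*t + 4*exp(-t).
Then F(3) - F(0) = (-6 + 4*exp(-3)) - (4) = -10 + 4*exp(-3).

-10 + 4*exp(-3)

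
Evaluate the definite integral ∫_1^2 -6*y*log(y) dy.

Integrate by parts once (u = ln y, dv = -6*y dy).
An antiderivative is F(y) = -3*y**2*(2*log(y) - 1)/2.
Then F(2) - F(1) = (6 - 12*log(2)) - (3/2) = 9/2 - 12*log(2).

9/2 - 12*log(2)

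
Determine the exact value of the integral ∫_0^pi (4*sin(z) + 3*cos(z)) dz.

8

An antiderivative is F(z) = 3*sin(z) - 4*cos(z).
Then F(pi) - F(0) = (4) - (-4) = 8.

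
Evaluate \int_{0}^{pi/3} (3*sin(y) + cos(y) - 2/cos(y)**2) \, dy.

3/2 - 3*sqrt(3)/2

An antiderivative is F(y) = sin(y) - 3*cos(y) - 2*tan(y).
Then F(pi/3) - F(0) = (-3*sqrt(3)/2 - 3/2) - (-3) = 3/2 - 3*sqrt(3)/2.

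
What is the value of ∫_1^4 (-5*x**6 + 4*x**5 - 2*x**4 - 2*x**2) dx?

By the power rule, an antiderivative is F(x) = -5*x**7/7 + 2*x**6/3 - 2*x**5/5 - 2*x**3/3.
Then F(4) - F(1) = (-329856/35) - (-39/35) = -329817/35.

-329817/35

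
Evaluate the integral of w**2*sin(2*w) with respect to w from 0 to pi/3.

Integrate by parts twice (u = w^2, dv = sin(2*w) dw).
An antiderivative is F(w) = -w**2*cos(2*w)/2 + w*sin(2*w)/2 + cos(2*w)/4.
Then F(pi/3) - F(0) = (-1/8 + pi**2/36 + sqrt(3)*pi/12) - (1/4) = -3/8 + pi**2/36 + sqrt(3)*pi/12.

-3/8 + pi**2/36 + sqrt(3)*pi/12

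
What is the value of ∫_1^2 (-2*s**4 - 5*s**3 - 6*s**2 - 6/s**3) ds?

-237/5

By the power rule, an antiderivative is F(s) = -2*s**5/5 - 5*s**4/4 - 2*s**3 + 3/s**2.
Then F(2) - F(1) = (-961/20) - (-13/20) = -237/5.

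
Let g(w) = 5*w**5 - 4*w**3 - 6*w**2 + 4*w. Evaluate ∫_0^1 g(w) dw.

-1/6

By the power rule, an antiderivative is F(w) = 5*w**6/6 - w**4 - 2*w**3 + 2*w**2.
Then F(1) - F(0) = (-1/6) - (0) = -1/6.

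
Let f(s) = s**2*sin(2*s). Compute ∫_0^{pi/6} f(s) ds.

-1/8 - pi**2/144 + sqrt(3)*pi/24

Integrate by parts twice (u = s^2, dv = sin(2*s) ds).
An antiderivative is F(s) = -s**2*cos(2*s)/2 + s*sin(2*s)/2 + cos(2*s)/4.
Then F(pi/6) - F(0) = (-pi**2/144 + 1/8 + sqrt(3)*pi/24) - (1/4) = -1/8 - pi**2/144 + sqrt(3)*pi/24.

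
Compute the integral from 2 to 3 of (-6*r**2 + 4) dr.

By the power rule, an antiderivative is F(r) = -2*r**3 + 4*r.
Then F(3) - F(2) = (-42) - (-8) = -34.

-34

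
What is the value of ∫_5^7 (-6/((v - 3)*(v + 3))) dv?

Factor the denominator: v**2 - 9 = (v + 3)(v - 3).
Partial fractions: -6/((v - 3)*(v + 3)) = 1/(v + 3) - 1/(v - 3).
An antiderivative is F(v) = -log(v - 3) + log(v + 3).
Then F(7) - F(5) = (log(5/2)) - (log(4)) = log(5/8).

log(5/8)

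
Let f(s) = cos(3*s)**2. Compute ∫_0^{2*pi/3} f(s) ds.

Use the identity cos^2(3*s) = (1 + cos(6*s))/2.
An antiderivative is F(s) = s/2 + sin(6*s)/12.
Then F(2*pi/3) - F(0) = (pi/3) - (0) = pi/3.

pi/3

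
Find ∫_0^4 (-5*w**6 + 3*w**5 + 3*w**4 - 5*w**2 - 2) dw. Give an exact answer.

-961288/105

By the power rule, an antiderivative is F(w) = -5*w**7/7 + w**6/2 + 3*w**5/5 - 5*w**3/3 - 2*w.
Then F(4) - F(0) = (-961288/105) - (0) = -961288/105.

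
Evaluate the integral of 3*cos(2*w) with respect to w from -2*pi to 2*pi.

0

An antiderivative is F(w) = 3*sin(2*w)/2.
Then F(2*pi) - F(-2*pi) = (0) - (0) = 0.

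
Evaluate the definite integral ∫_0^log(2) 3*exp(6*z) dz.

63/2

Let u = exp(z), so du = exp(z) dz. When z = 0, u = 1; when z = log(2), u = 2.
The integral becomes 3·∫ u**5 du from 1 to 2, with antiderivative u**6/2.
Back in z: F(z) = exp(6*z)/2.
Then F(log(2)) - F(0) = (32) - (1/2) = 63/2.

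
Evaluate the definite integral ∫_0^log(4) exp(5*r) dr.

Let u = exp(r), so du = exp(r) dr. When r = 0, u = 1; when r = log(4), u = 4.
The integral becomes ∫ u**4 du from 1 to 4, with antiderivative u**5/5.
Back in r: F(r) = exp(5*r)/5.
Then F(log(4)) - F(0) = (1024/5) - (1/5) = 1023/5.

1023/5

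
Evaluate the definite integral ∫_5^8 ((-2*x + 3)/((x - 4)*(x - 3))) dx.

-13*log(2) + 3*log(5)

Factor the denominator: x**2 - 7*x + 12 = (x - 3)(x - 4).
Partial fractions: (-2*x + 3)/((x - 4)*(x - 3)) = 3/(x - 3) - 5/(x - 4).
An antiderivative is F(x) = -5*log(x - 4) + 3*log(x - 3).
Then F(8) - F(5) = (-10*log(2) + 3*log(5)) - (log(8)) = -13*log(2) + 3*log(5).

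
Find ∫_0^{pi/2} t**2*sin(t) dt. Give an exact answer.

-2 + pi

Integrate by parts twice (u = t^2, dv = sin(t) dt).
An antiderivative is F(t) = -t**2*cos(t) + 2*t*sin(t) + 2*cos(t).
Then F(pi/2) - F(0) = (pi) - (2) = -2 + pi.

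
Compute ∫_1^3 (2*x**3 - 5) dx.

By the power rule, an antiderivative is F(x) = x**4/2 - 5*x.
Then F(3) - F(1) = (51/2) - (-9/2) = 30.

30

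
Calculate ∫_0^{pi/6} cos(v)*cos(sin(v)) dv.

sin(1/2)

Let u = sin(v), so du = cos(v) dv. When v = 0, u = 0; when v = pi/6, u = 1/2.
The integral becomes ∫ cos(u) du from 0 to 1/2, with antiderivative sin(u).
Back in v: F(v) = sin(sin(v)).
Then F(pi/6) - F(0) = (sin(1/2)) - (0) = sin(1/2).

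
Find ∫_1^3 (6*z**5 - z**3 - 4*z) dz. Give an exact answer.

692

By the power rule, an antiderivative is F(z) = z**6 - z**4/4 - 2*z**2.
Then F(3) - F(1) = (2763/4) - (-5/4) = 692.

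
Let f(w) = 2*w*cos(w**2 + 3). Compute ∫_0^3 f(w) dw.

Let u = w**2 + 3, so du = 2*w dw. When w = 0, u = 3; when w = 3, u = 12.
The integral becomes ∫ cos(u) du from 3 to 12, with antiderivative sin(u).
Back in w: F(w) = sin(w**2 + 3).
Then F(3) - F(0) = (sin(12)) - (sin(3)) = sin(12) - sin(3).

sin(12) - sin(3)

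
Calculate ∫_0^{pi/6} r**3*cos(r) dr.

Integrate by parts 3 times (u = r^3, dv = cos(r) dr).
An antiderivative is F(r) = r**3*sin(r) + 3*r**2*cos(r) - 6*r*sin(r) - 6*cos(r).
Then F(pi/6) - F(0) = (-3*sqrt(3) - pi/2 + pi**3/432 + sqrt(3)*pi**2/24) - (-6) = -3*sqrt(3) - pi/2 + pi**3/432 + sqrt(3)*pi**2/24 + 6.

-3*sqrt(3) - pi/2 + pi**3/432 + sqrt(3)*pi**2/24 + 6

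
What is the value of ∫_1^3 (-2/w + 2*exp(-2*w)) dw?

-2*log(3) - exp(-6) + exp(-2)

An antiderivative is F(w) = -2*log(w) - exp(-2*w).
Then F(3) - F(1) = (-2*log(3) - exp(-6)) - (-exp(-2)) = -2*log(3) - exp(-6) + exp(-2).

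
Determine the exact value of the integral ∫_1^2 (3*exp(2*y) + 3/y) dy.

-3*exp(2)/2 + log(8) + 3*exp(4)/2

An antiderivative is F(y) = 3*exp(2*y)/2 + 3*log(y).
Then F(2) - F(1) = (log(8) + 3*exp(4)/2) - (3*exp(2)/2) = -3*exp(2)/2 + log(8) + 3*exp(4)/2.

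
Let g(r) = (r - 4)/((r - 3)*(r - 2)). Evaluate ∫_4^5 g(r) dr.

log(9/8)

Factor the denominator: r**2 - 5*r + 6 = (r - 2)(r - 3).
Partial fractions: (r - 4)/((r - 3)*(r - 2)) = 2/(r - 2) - 1/(r - 3).
An antiderivative is F(r) = -log(r - 3) + 2*log(r - 2).
Then F(5) - F(4) = (log(9/2)) - (log(4)) = log(9/8).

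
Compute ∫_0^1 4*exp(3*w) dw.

An antiderivative is F(w) = 4*exp(3*w)/3.
Then F(1) - F(0) = (4*exp(3)/3) - (4/3) = -4/3 + 4*exp(3)/3.

-4/3 + 4*exp(3)/3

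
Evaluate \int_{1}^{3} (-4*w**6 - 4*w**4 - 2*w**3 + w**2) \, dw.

-154778/105

By the power rule, an antiderivative is F(w) = -4*w**7/7 - 4*w**5/5 - w**4/2 + w**3/3.
Then F(3) - F(1) = (-103293/70) - (-323/210) = -154778/105.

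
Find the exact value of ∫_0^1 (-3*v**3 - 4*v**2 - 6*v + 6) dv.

By the power rule, an antiderivative is F(v) = -3*v**4/4 - 4*v**3/3 - 3*v**2 + 6*v.
Then F(1) - F(0) = (11/12) - (0) = 11/12.

11/12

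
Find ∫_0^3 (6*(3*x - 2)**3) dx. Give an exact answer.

Let u = 3*x - 2, so du = 3 dx. When x = 0, u = -2; when x = 3, u = 7.
The integral becomes 2·∫ u**3 du from -2 to 7, with antiderivative u**4/2.
Back in x: F(x) = (3*x - 2)**4/2.
Then F(3) - F(0) = (2401/2) - (8) = 2385/2.

2385/2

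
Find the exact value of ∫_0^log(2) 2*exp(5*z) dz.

Let u = exp(z), so du = exp(z) dz. When z = 0, u = 1; when z = log(2), u = 2.
The integral becomes 2·∫ u**4 du from 1 to 2, with antiderivative 2*u**5/5.
Back in z: F(z) = 2*exp(5*z)/5.
Then F(log(2)) - F(0) = (64/5) - (2/5) = 62/5.

62/5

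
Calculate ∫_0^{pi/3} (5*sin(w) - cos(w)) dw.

5/2 - sqrt(3)/2

An antiderivative is F(w) = -sin(w) - 5*cos(w).
Then F(pi/3) - F(0) = (-5/2 - sqrt(3)/2) - (-5) = 5/2 - sqrt(3)/2.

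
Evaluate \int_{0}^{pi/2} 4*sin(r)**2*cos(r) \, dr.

Let u = sin(r), so du = cos(r) dr. When r = 0, u = 0; when r = pi/2, u = 1.
The integral becomes 4·∫ u**2 du from 0 to 1, with antiderivative 4*u**3/3.
Back in r: F(r) = 4*sin(r)**3/3.
Then F(pi/2) - F(0) = (4/3) - (0) = 4/3.

4/3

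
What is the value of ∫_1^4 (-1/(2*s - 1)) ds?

An antiderivative is F(s) = -log(2*s - 1)/2.
Then F(4) - F(1) = (-log(7)/2) - (0) = -log(7)/2.

-log(7)/2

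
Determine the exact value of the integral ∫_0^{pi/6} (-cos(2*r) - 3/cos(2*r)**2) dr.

-7*sqrt(3)/4

An antiderivative is F(r) = -sin(2*r)/2 - 3*tan(2*r)/2.
Then F(pi/6) - F(0) = (-7*sqrt(3)/4) - (0) = -7*sqrt(3)/4.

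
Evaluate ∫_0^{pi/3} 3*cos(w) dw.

An antiderivative is F(w) = 3*sin(w).
Then F(pi/3) - F(0) = (3*sqrt(3)/2) - (0) = 3*sqrt(3)/2.

3*sqrt(3)/2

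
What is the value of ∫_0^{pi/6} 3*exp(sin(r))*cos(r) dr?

-3 + 3*exp(1/2)

Let u = sin(r), so du = cos(r) dr. When r = 0, u = 0; when r = pi/6, u = 1/2.
The integral becomes 3·∫ exp(u) du from 0 to 1/2, with antiderivative 3*exp(u).
Back in r: F(r) = 3*exp(sin(r)).
Then F(pi/6) - F(0) = (3*exp(1/2)) - (3) = -3 + 3*exp(1/2).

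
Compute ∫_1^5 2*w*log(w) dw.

Integrate by parts once (u = ln w, dv = 2*w dw).
An antiderivative is F(w) = w**2*(2*log(w) - 1)/2.
Then F(5) - F(1) = (-25/2 + 25*log(5)) - (-1/2) = -12 + 25*log(5).

-12 + 25*log(5)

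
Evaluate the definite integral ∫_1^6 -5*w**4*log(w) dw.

-7776*log(3) - 7776*log(2) + 1555

Integrate by parts once (u = ln w, dv = -5*w**4 dw).
An antiderivative is F(w) = -w**5*(5*log(w) - 1)/5.
Then F(6) - F(1) = (-7776*log(3) - 7776*log(2) + 7776/5) - (1/5) = -7776*log(3) - 7776*log(2) + 1555.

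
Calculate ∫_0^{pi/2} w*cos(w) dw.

-1 + pi/2

Integrate by parts once (u = w, dv = cos(w) dw).
An antiderivative is F(w) = w*sin(w) + cos(w).
Then F(pi/2) - F(0) = (pi/2) - (1) = -1 + pi/2.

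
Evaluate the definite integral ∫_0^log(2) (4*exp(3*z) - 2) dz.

28/3 - log(4)

An antiderivative is F(z) = 4*exp(3*z)/3 - 2*z.
Then F(log(2)) - F(0) = (32/3 - log(4)) - (4/3) = 28/3 - log(4).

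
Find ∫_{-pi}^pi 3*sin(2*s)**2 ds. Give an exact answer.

Use the identity sin^2(2*s) = (1 - cos(4*s))/2.
An antiderivative is F(s) = 3*s/2 - 3*sin(4*s)/8.
Then F(pi) - F(-pi) = (3*pi/2) - (-3*pi/2) = 3*pi.

3*pi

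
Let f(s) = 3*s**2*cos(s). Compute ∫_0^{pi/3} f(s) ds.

Integrate by parts twice (u = s^2, dv = 3*cos(s) ds).
An antiderivative is F(s) = 3*s**2*sin(s) + 6*s*cos(s) - 6*sin(s).
Then F(pi/3) - F(0) = (-3*sqrt(3) + sqrt(3)*pi**2/6 + pi) - (0) = -3*sqrt(3) + sqrt(3)*pi**2/6 + pi.

-3*sqrt(3) + sqrt(3)*pi**2/6 + pi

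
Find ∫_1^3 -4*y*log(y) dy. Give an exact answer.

Integrate by parts once (u = ln y, dv = -4*y dy).
An antiderivative is F(y) = -y**2*(2*log(y) - 1).
Then F(3) - F(1) = (9 - 18*log(3)) - (1) = 8 - 18*log(3).

8 - 18*log(3)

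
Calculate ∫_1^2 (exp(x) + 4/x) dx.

-exp(1) + log(16) + exp(2)

An antiderivative is F(x) = exp(x) + 4*log(x).
Then F(2) - F(1) = (log(16) + exp(2)) - (exp(1)) = -exp(1) + log(16) + exp(2).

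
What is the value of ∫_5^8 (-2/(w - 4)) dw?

-log(16)

An antiderivative is F(w) = -2*log(w - 4).
Then F(8) - F(5) = (-log(16)) - (0) = -log(16).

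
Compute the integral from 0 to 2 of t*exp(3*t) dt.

Integrate by parts once (u = t, dv = exp(3*t) dt).
An antiderivative is F(t) = (3*t - 1)*exp(3*t)/9.
Then F(2) - F(0) = (5*exp(6)/9) - (-1/9) = 1/9 + 5*exp(6)/9.

1/9 + 5*exp(6)/9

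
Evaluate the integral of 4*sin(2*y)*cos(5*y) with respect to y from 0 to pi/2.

-8/21

Use the identity sin(2*y)cos(5*y) = [sin(7*y) + sin(-3*y)]/2.
An antiderivative is F(y) = 2*cos(3*y)/3 - 2*cos(7*y)/7.
Then F(pi/2) - F(0) = (0) - (8/21) = -8/21.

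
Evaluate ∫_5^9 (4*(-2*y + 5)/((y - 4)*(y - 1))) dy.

-4*log(5) - 4*log(2)

Factor the denominator: y**2 - 5*y + 4 = (y - 1)(y - 4).
Partial fractions: 4*(-2*y + 5)/((y - 4)*(y - 1)) = -4/(y - 1) - 4/(y - 4).
An antiderivative is F(y) = -4*log(y - 4) - 4*log(y - 1).
Then F(9) - F(5) = (-12*log(2) - 4*log(5)) - (-8*log(2)) = -4*log(5) - 4*log(2).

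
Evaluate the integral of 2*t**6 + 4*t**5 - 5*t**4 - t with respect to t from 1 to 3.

18142/21

By the power rule, an antiderivative is F(t) = 2*t**7/7 + 2*t**6/3 - t**5 - t**2/2.
Then F(3) - F(1) = (12087/14) - (-23/42) = 18142/21.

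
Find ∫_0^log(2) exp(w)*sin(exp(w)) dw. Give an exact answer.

Let u = exp(w), so du = exp(w) dw. When w = 0, u = 1; when w = log(2), u = 2.
The integral becomes ∫ sin(u) du from 1 to 2, with antiderivative -cos(u).
Back in w: F(w) = -cos(exp(w)).
Then F(log(2)) - F(0) = (-cos(2)) - (-cos(1)) = -cos(2) + cos(1).

-cos(2) + cos(1)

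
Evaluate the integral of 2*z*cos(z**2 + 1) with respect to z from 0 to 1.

-sin(1) + sin(2)

Let u = z**2 + 1, so du = 2*z dz. When z = 0, u = 1; when z = 1, u = 2.
The integral becomes ∫ cos(u) du from 1 to 2, with antiderivative sin(u).
Back in z: F(z) = sin(z**2 + 1).
Then F(1) - F(0) = (sin(2)) - (sin(1)) = -sin(1) + sin(2).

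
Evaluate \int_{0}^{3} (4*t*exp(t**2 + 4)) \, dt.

-2*(1 - exp(9))*exp(4)

Let u = t**2 + 4, so du = 2*t dt. When t = 0, u = 4; when t = 3, u = 13.
The integral becomes 2·∫ exp(u) du from 4 to 13, with antiderivative 2*exp(u).
Back in t: F(t) = 2*exp(t**2 + 4).
Then F(3) - F(0) = (2*exp(13)) - (2*exp(4)) = -2*(1 - exp(9))*exp(4).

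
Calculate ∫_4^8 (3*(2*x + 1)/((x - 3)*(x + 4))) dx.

Factor the denominator: x**2 + x - 12 = (x + 4)(x - 3).
Partial fractions: 3*(2*x + 1)/((x - 3)*(x + 4)) = 3/(x + 4) + 3/(x - 3).
An antiderivative is F(x) = 3*log(x - 3) + 3*log(x + 4).
Then F(8) - F(4) = (3*log(3) + 6*log(2) + 3*log(5)) - (9*log(2)) = -3*log(2) + 3*log(3) + 3*log(5).

-3*log(2) + 3*log(3) + 3*log(5)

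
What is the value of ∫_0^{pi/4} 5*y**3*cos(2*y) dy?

-15*pi/16 + 5*pi**3/128 + 15/8

Integrate by parts 3 times (u = y^3, dv = 5*cos(2*y) dy).
An antiderivative is F(y) = 5*y**3*sin(2*y)/2 + 15*y**2*cos(2*y)/4 - 15*y*sin(2*y)/4 - 15*cos(2*y)/8.
Then F(pi/4) - F(0) = (5*pi*(-24 + pi**2)/128) - (-15/8) = -15*pi/16 + 5*pi**3/128 + 15/8.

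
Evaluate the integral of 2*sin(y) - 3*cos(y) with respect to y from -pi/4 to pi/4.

An antiderivative is F(y) = -3*sin(y) - 2*cos(y).
Then F(pi/4) - F(-pi/4) = (-5*sqrt(2)/2) - (sqrt(2)/2) = -3*sqrt(2).

-3*sqrt(2)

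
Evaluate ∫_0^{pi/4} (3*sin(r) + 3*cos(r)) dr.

3

An antiderivative is F(r) = 3*sin(r) - 3*cos(r).
Then F(pi/4) - F(0) = (0) - (-3) = 3.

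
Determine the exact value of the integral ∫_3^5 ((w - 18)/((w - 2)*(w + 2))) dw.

-5*log(5) - 4*log(3) + 5*log(7)

Factor the denominator: w**2 - 4 = (w + 2)(w - 2).
Partial fractions: (w - 18)/((w - 2)*(w + 2)) = 5/(w + 2) - 4/(w - 2).
An antiderivative is F(w) = -4*log(w - 2) + 5*log(w + 2).
Then F(5) - F(3) = (-4*log(3) + 5*log(7)) - (5*log(5)) = -5*log(5) - 4*log(3) + 5*log(7).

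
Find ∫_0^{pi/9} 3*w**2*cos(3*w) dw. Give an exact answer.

-sqrt(3)/9 + sqrt(3)*pi**2/162 + pi/27

Integrate by parts twice (u = w^2, dv = 3*cos(3*w) dw).
An antiderivative is F(w) = w**2*sin(3*w) + 2*w*cos(3*w)/3 - 2*sin(3*w)/9.
Then F(pi/9) - F(0) = (-sqrt(3)/9 + sqrt(3)*pi**2/162 + pi/27) - (0) = -sqrt(3)/9 + sqrt(3)*pi**2/162 + pi/27.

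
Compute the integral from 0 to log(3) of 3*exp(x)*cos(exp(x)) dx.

-3*sin(1) + 3*sin(3)

Let u = exp(x), so du = exp(x) dx. When x = 0, u = 1; when x = log(3), u = 3.
The integral becomes 3·∫ cos(u) du from 1 to 3, with antiderivative 3*sin(u).
Back in x: F(x) = 3*sin(exp(x)).
Then F(log(3)) - F(0) = (3*sin(3)) - (3*sin(1)) = -3*sin(1) + 3*sin(3).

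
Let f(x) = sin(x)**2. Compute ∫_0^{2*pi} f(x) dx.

Use the identity sin^2(x) = (1 - cos(2*x))/2.
An antiderivative is F(x) = x/2 - sin(2*x)/4.
Then F(2*pi) - F(0) = (pi) - (0) = pi.

pi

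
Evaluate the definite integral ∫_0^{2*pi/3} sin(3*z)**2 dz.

pi/3

Use the identity sin^2(3*z) = (1 - cos(6*z))/2.
An antiderivative is F(z) = z/2 - sin(6*z)/12.
Then F(2*pi/3) - F(0) = (pi/3) - (0) = pi/3.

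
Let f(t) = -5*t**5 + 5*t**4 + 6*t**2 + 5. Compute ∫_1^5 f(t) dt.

By the power rule, an antiderivative is F(t) = -5*t**6/6 + t**5 + 2*t**3 + 5*t.
Then F(5) - F(1) = (-57725/6) - (43/6) = -9628.

-9628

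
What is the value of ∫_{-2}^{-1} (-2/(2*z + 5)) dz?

-log(3)

An antiderivative is F(z) = -log(2*z + 5).
Then F(-1) - F(-2) = (-log(3)) - (0) = -log(3).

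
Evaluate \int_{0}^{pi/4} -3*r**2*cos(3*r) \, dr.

sqrt(2)*(-9*pi**2 + 32 + 24*pi)/288

Integrate by parts twice (u = r^2, dv = -3*cos(3*r) dr).
An antiderivative is F(r) = -r**2*sin(3*r) - 2*r*cos(3*r)/3 + 2*sin(3*r)/9.
Then F(pi/4) - F(0) = (sqrt(2)*(-9*pi**2 + 32 + 24*pi)/288) - (0) = sqrt(2)*(-9*pi**2 + 32 + 24*pi)/288.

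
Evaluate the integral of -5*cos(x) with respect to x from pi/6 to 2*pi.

An antiderivative is F(x) = -5*sin(x).
Then F(2*pi) - F(pi/6) = (0) - (-5/2) = 5/2.

5/2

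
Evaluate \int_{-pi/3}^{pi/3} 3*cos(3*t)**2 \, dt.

pi

Use the identity cos^2(3*t) = (1 + cos(6*t))/2.
An antiderivative is F(t) = 3*t/2 + sin(6*t)/4.
Then F(pi/3) - F(-pi/3) = (pi/2) - (-pi/2) = pi.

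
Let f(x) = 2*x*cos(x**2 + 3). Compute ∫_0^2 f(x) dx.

Let u = x**2 + 3, so du = 2*x dx. When x = 0, u = 3; when x = 2, u = 7.
The integral becomes ∫ cos(u) du from 3 to 7, with antiderivative sin(u).
Back in x: F(x) = sin(x**2 + 3).
Then F(2) - F(0) = (sin(7)) - (sin(3)) = -sin(3) + sin(7).

-sin(3) + sin(7)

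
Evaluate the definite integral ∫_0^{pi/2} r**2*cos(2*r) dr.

-pi/4

Integrate by parts twice (u = r^2, dv = cos(2*r) dr).
An antiderivative is F(r) = r**2*sin(2*r)/2 + r*cos(2*r)/2 - sin(2*r)/4.
Then F(pi/2) - F(0) = (-pi/4) - (0) = -pi/4.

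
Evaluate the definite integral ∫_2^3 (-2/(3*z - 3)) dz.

An antiderivative is F(z) = -2*log(3*z - 3)/3.
Then F(3) - F(2) = (-2*log(6)/3) - (-2*log(3)/3) = -2*log(2)/3.

-2*log(2)/3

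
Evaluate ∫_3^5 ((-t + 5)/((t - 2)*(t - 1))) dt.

log(27/16)

Factor the denominator: t**2 - 3*t + 2 = (t - 1)(t - 2).
Partial fractions: (-t + 5)/((t - 2)*(t - 1)) = -4/(t - 1) + 3/(t - 2).
An antiderivative is F(t) = 3*log(t - 2) - 4*log(t - 1).
Then F(5) - F(3) = (-8*log(2) + 3*log(3)) - (-log(16)) = log(27/16).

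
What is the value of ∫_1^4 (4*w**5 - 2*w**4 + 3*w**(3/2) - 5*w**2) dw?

2253

By the power rule, an antiderivative is F(w) = 2*w**6/3 + 6*w**(5/2)/5 - 2*w**5/5 - 5*w**3/3.
Then F(4) - F(1) = (11264/5) - (-1/5) = 2253.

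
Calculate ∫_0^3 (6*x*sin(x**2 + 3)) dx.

3*cos(3) - 3*cos(12)

Let u = x**2 + 3, so du = 2*x dx. When x = 0, u = 3; when x = 3, u = 12.
The integral becomes 3·∫ sin(u) du from 3 to 12, with antiderivative -3*cos(u).
Back in x: F(x) = -3*cos(x**2 + 3).
Then F(3) - F(0) = (-3*cos(12)) - (-3*cos(3)) = 3*cos(3) - 3*cos(12).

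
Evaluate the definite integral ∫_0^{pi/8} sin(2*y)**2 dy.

-1/8 + pi/16

Use the identity sin^2(2*y) = (1 - cos(4*y))/2.
An antiderivative is F(y) = y/2 - sin(4*y)/8.
Then F(pi/8) - F(0) = (-1/8 + pi/16) - (0) = -1/8 + pi/16.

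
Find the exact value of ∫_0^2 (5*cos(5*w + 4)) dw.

-sin(4) + sin(14)

Let u = 5*w + 4, so du = 5 dw. When w = 0, u = 4; when w = 2, u = 14.
The integral becomes ∫ cos(u) du from 4 to 14, with antiderivative sin(u).
Back in w: F(w) = sin(5*w + 4).
Then F(2) - F(0) = (sin(14)) - (sin(4)) = -sin(4) + sin(14).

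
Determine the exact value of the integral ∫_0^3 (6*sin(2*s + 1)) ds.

Let u = 2*s + 1, so du = 2 ds. When s = 0, u = 1; when s = 3, u = 7.
The integral becomes 3·∫ sin(u) du from 1 to 7, with antiderivative -3*cos(u).
Back in s: F(s) = -3*cos(2*s + 1).
Then F(3) - F(0) = (-3*cos(7)) - (-3*cos(1)) = -3*cos(7) + 3*cos(1).

-3*cos(7) + 3*cos(1)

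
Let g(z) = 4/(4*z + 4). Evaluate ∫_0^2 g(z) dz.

An antiderivative is F(z) = log(4*z + 4).
Then F(2) - F(0) = (log(12)) - (log(4)) = log(3).

log(3)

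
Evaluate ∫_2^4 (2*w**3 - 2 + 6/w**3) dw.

By the power rule, an antiderivative is F(w) = w**4/2 - 2*w - 3/w**2.
Then F(4) - F(2) = (1917/16) - (13/4) = 1865/16.

1865/16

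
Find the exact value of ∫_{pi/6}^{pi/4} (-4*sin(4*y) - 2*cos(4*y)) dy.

An antiderivative is F(y) = -sin(4*y)/2 + cos(4*y).
Then F(pi/4) - F(pi/6) = (-1) - (-1/2 - sqrt(3)/4) = -1/2 + sqrt(3)/4.

-1/2 + sqrt(3)/4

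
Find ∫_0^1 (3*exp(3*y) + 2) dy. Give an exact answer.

An antiderivative is F(y) = exp(3*y) + 2*y.
Then F(1) - F(0) = (2 + exp(3)) - (1) = 1 + exp(3).

1 + exp(3)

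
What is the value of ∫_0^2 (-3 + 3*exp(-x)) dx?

-3 - 3*exp(-2)

An antiderivative is F(x) = -3*x - 3*exp(-x).
Then F(2) - F(0) = (-6 - 3*exp(-2)) - (-3) = -3 - 3*exp(-2).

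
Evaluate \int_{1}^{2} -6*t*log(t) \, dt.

9/2 - 12*log(2)

Integrate by parts once (u = ln t, dv = -6*t dt).
An antiderivative is F(t) = -3*t**2*(2*log(t) - 1)/2.
Then F(2) - F(1) = (6 - 12*log(2)) - (3/2) = 9/2 - 12*log(2).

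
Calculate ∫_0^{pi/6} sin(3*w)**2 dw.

Use the identity sin^2(3*w) = (1 - cos(6*w))/2.
An antiderivative is F(w) = w/2 - sin(6*w)/12.
Then F(pi/6) - F(0) = (pi/12) - (0) = pi/12.

pi/12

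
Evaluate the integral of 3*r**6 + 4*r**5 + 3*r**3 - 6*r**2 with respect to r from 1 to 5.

308824/7

By the power rule, an antiderivative is F(r) = 3*r**7/7 + 2*r**6/3 + 3*r**4/4 - 2*r**3.
Then F(5) - F(1) = (3705875/84) - (-13/84) = 308824/7.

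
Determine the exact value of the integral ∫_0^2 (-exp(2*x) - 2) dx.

An antiderivative is F(x) = -exp(2*x)/2 - 2*x.
Then F(2) - F(0) = (-exp(4)/2 - 4) - (-1/2) = -exp(4)/2 - 7/2.

-exp(4)/2 - 7/2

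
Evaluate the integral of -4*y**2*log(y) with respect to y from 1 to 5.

Integrate by parts once (u = ln y, dv = -4*y**2 dy).
An antiderivative is F(y) = -4*y**3*(3*log(y) - 1)/9.
Then F(5) - F(1) = (500/9 - 500*log(5)/3) - (4/9) = 496/9 - 500*log(5)/3.

496/9 - 500*log(5)/3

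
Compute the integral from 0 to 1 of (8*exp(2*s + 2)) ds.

Let u = 2*s + 2, so du = 2 ds. When s = 0, u = 2; when s = 1, u = 4.
The integral becomes 4·∫ exp(u) du from 2 to 4, with antiderivative 4*exp(u).
Back in s: F(s) = 4*exp(2*s + 2).
Then F(1) - F(0) = (4*exp(4)) - (4*exp(2)) = -4*(1 - exp(2))*exp(2).

-4*(1 - exp(2))*exp(2)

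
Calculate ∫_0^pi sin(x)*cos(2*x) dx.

Use the identity sin(x)cos(2*x) = [sin(3*x) + sin(-x)]/2.
An antiderivative is F(x) = cos(x)/2 - cos(3*x)/6.
Then F(pi) - F(0) = (-1/3) - (1/3) = -2/3.

-2/3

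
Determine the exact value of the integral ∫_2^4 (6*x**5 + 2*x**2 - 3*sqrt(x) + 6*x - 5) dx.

By the power rule, an antiderivative is F(x) = x**6 - 2*x**(3/2) + 2*x**3/3 + 3*x**2 - 5*x.
Then F(4) - F(2) = (12452/3) - (214/3 - 4*sqrt(2)) = 4*sqrt(2) + 12238/3.

4*sqrt(2) + 12238/3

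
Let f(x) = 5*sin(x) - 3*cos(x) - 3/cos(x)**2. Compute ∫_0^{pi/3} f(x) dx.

5/2 - 9*sqrt(3)/2

An antiderivative is F(x) = -3*sin(x) - 5*cos(x) - 3*tan(x).
Then F(pi/3) - F(0) = (-9*sqrt(3)/2 - 5/2) - (-5) = 5/2 - 9*sqrt(3)/2.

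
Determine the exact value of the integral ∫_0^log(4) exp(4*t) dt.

255/4

Let u = exp(t), so du = exp(t) dt. When t = 0, u = 1; when t = log(4), u = 4.
The integral becomes ∫ u**3 du from 1 to 4, with antiderivative u**4/4.
Back in t: F(t) = exp(4*t)/4.
Then F(log(4)) - F(0) = (64) - (1/4) = 255/4.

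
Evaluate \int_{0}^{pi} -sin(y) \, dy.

An antiderivative is F(y) = cos(y).
Then F(pi) - F(0) = (-1) - (1) = -2.

-2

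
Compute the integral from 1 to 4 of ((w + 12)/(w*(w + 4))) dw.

log(25)

Factor the denominator: w**2 + 4*w = (w + 4)w.
Partial fractions: (w + 12)/(w*(w + 4)) = -2/(w + 4) + 3/w.
An antiderivative is F(w) = 3*log(w) - 2*log(w + 4).
Then F(4) - F(1) = (0) - (-log(25)) = log(25).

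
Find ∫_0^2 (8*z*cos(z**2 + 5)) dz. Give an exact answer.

Let u = z**2 + 5, so du = 2*z dz. When z = 0, u = 5; when z = 2, u = 9.
The integral becomes 4·∫ cos(u) du from 5 to 9, with antiderivative 4*sin(u).
Back in z: F(z) = 4*sin(z**2 + 5).
Then F(2) - F(0) = (4*sin(9)) - (4*sin(5)) = 4*sin(9) - 4*sin(5).

4*sin(9) - 4*sin(5)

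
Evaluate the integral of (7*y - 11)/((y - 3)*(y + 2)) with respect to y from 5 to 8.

-5*log(7) + 3*log(2) + 7*log(5)

Factor the denominator: y**2 - y - 6 = (y + 2)(y - 3).
Partial fractions: (7*y - 11)/((y - 3)*(y + 2)) = 5/(y + 2) + 2/(y - 3).
An antiderivative is F(y) = 2*log(y - 3) + 5*log(y + 2).
Then F(8) - F(5) = (5*log(2) + 7*log(5)) - (2*log(2) + 5*log(7)) = -5*log(7) + 3*log(2) + 7*log(5).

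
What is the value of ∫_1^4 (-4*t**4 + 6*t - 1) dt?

-3882/5

By the power rule, an antiderivative is F(t) = -4*t**5/5 + 3*t**2 - t.
Then F(4) - F(1) = (-3876/5) - (6/5) = -3882/5.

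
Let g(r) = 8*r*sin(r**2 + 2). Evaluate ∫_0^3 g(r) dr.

4*cos(2) - 4*cos(11)

Let u = r**2 + 2, so du = 2*r dr. When r = 0, u = 2; when r = 3, u = 11.
The integral becomes 4·∫ sin(u) du from 2 to 11, with antiderivative -4*cos(u).
Back in r: F(r) = -4*cos(r**2 + 2).
Then F(3) - F(0) = (-4*cos(11)) - (-4*cos(2)) = 4*cos(2) - 4*cos(11).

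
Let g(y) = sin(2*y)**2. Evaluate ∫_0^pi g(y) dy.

Use the identity sin^2(2*y) = (1 - cos(4*y))/2.
An antiderivative is F(y) = y/2 - sin(4*y)/8.
Then F(pi) - F(0) = (pi/2) - (0) = pi/2.

pi/2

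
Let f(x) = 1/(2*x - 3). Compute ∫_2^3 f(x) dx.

log(3)/2

An antiderivative is F(x) = log(2*x - 3)/2.
Then F(3) - F(2) = (log(3)/2) - (0) = log(3)/2.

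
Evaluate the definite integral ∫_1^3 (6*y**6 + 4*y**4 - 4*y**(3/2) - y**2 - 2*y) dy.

215486/105 - 72*sqrt(3)/5

By the power rule, an antiderivative is F(y) = 6*y**7/7 - 8*y**(5/2)/5 + 4*y**5/5 - y**3/3 - y**2.
Then F(3) - F(1) = (71784/35 - 72*sqrt(3)/5) - (-134/105) = 215486/105 - 72*sqrt(3)/5.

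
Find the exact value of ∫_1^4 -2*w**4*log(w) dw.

Integrate by parts once (u = ln w, dv = -2*w**4 dw).
An antiderivative is F(w) = -2*w**5*(5*log(w) - 1)/25.
Then F(4) - F(1) = (2048/25 - 4096*log(2)/5) - (2/25) = 2046/25 - 4096*log(2)/5.

2046/25 - 4096*log(2)/5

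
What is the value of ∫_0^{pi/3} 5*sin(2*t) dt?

15/4

An antiderivative is F(t) = -5*cos(2*t)/2.
Then F(pi/3) - F(0) = (5/4) - (-5/2) = 15/4.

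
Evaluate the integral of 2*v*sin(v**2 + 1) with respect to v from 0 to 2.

-cos(5) + cos(1)

Let u = v**2 + 1, so du = 2*v dv. When v = 0, u = 1; when v = 2, u = 5.
The integral becomes ∫ sin(u) du from 1 to 5, with antiderivative -cos(u).
Back in v: F(v) = -cos(v**2 + 1).
Then F(2) - F(0) = (-cos(5)) - (-cos(1)) = -cos(5) + cos(1).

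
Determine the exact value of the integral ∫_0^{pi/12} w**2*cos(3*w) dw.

Integrate by parts twice (u = w^2, dv = cos(3*w) dw).
An antiderivative is F(w) = w**2*sin(3*w)/3 + 2*w*cos(3*w)/9 - 2*sin(3*w)/27.
Then F(pi/12) - F(0) = (sqrt(2)*(-32 + pi**2 + 8*pi)/864) - (0) = sqrt(2)*(-32 + pi**2 + 8*pi)/864.

sqrt(2)*(-32 + pi**2 + 8*pi)/864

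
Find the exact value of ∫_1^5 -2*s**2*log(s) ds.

248/9 - 250*log(5)/3

Integrate by parts once (u = ln s, dv = -2*s**2 ds).
An antiderivative is F(s) = -2*s**3*(3*log(s) - 1)/9.
Then F(5) - F(1) = (250/9 - 250*log(5)/3) - (2/9) = 248/9 - 250*log(5)/3.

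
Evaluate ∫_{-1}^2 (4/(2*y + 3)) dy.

log(49)

An antiderivative is F(y) = 2*log(2*y + 3).
Then F(2) - F(-1) = (log(49)) - (0) = log(49).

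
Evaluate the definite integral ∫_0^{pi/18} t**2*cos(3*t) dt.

-1/27 + pi**2/1944 + sqrt(3)*pi/162

Integrate by parts twice (u = t^2, dv = cos(3*t) dt).
An antiderivative is F(t) = t**2*sin(3*t)/3 + 2*t*cos(3*t)/9 - 2*sin(3*t)/27.
Then F(pi/18) - F(0) = (-1/27 + pi**2/1944 + sqrt(3)*pi/162) - (0) = -1/27 + pi**2/1944 + sqrt(3)*pi/162.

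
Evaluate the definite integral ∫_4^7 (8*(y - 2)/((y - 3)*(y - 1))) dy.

Factor the denominator: y**2 - 4*y + 3 = (y - 1)(y - 3).
Partial fractions: 8*(y - 2)/((y - 3)*(y - 1)) = 4/(y - 1) + 4/(y - 3).
An antiderivative is F(y) = 4*log(y - 3) + 4*log(y - 1).
Then F(7) - F(4) = (4*log(3) + 12*log(2)) - (log(81)) = 12*log(2).

12*log(2)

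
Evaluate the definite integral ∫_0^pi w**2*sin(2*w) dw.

Integrate by parts twice (u = w^2, dv = sin(2*w) dw).
An antiderivative is F(w) = -w**2*cos(2*w)/2 + w*sin(2*w)/2 + cos(2*w)/4.
Then F(pi) - F(0) = (1/4 - pi**2/2) - (1/4) = -pi**2/2.

-pi**2/2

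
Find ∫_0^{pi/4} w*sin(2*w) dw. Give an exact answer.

1/4

Integrate by parts once (u = w, dv = sin(2*w) dw).
An antiderivative is F(w) = -w*cos(2*w)/2 + sin(2*w)/4.
Then F(pi/4) - F(0) = (1/4) - (0) = 1/4.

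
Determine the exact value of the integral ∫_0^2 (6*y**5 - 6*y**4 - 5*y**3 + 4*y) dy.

By the power rule, an antiderivative is F(y) = y**6 - 6*y**5/5 - 5*y**4/4 + 2*y**2.
Then F(2) - F(0) = (68/5) - (0) = 68/5.

68/5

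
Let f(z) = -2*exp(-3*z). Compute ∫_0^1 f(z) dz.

An antiderivative is F(z) = 2*exp(-3*z)/3.
Then F(1) - F(0) = (2*exp(-3)/3) - (2/3) = -2/3 + 2*exp(-3)/3.

-2/3 + 2*exp(-3)/3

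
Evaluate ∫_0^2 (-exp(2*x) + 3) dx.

An antiderivative is F(x) = -exp(2*x)/2 + 3*x.
Then F(2) - F(0) = (6 - exp(4)/2) - (-1/2) = 13/2 - exp(4)/2.

13/2 - exp(4)/2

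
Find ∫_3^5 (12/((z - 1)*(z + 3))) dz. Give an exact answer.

Factor the denominator: z**2 + 2*z - 3 = (z + 3)(z - 1).
Partial fractions: 12/((z - 1)*(z + 3)) = -3/(z + 3) + 3/(z - 1).
An antiderivative is F(z) = 3*log(z - 1) - 3*log(z + 3).
Then F(5) - F(3) = (-log(8)) - (-log(27)) = log(27/8).

log(27/8)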